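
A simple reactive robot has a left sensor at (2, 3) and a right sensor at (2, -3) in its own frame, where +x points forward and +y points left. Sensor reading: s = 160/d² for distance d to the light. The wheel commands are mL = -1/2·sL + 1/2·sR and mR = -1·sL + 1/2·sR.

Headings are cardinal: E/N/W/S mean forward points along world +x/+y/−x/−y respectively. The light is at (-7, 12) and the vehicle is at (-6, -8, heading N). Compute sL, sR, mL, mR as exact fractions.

left sensor world pos  = (-9, -6); dL² = 328
right sensor world pos = (-3, -6); dR² = 340
sL = 160/328 = 20/41
sR = 160/340 = 8/17
mL = -1/2·sL + 1/2·sR = -6/697
mR = -1·sL + 1/2·sR = -176/697

20/41 8/17 -6/697 -176/697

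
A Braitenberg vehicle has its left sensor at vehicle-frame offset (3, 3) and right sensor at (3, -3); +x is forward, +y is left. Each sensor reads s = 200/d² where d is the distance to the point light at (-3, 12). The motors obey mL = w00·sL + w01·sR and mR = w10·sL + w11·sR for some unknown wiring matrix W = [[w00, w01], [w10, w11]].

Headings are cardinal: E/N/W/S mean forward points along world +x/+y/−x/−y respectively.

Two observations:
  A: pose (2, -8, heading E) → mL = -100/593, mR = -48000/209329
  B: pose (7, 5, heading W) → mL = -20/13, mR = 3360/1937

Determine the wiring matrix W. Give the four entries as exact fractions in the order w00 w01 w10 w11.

0 -1/2 -1 1

obs A: pose=(2,-8,E) → sL=200/353, sR=200/593, mL=-100/593, mR=-48000/209329
obs B: pose=(7,5,W) → sL=200/149, sR=40/13, mL=-20/13, mR=3360/1937
sensor matrix S = [[200/353, 200/593], [200/149, 40/13]]; det S = 523296000/405470273
solve [mL_A; mL_B] = S·[w00; w01] and [mR_A; mR_B] = S·[w10; w11]:
  w00 = 0, w01 = -1/2, w10 = -1, w11 = 1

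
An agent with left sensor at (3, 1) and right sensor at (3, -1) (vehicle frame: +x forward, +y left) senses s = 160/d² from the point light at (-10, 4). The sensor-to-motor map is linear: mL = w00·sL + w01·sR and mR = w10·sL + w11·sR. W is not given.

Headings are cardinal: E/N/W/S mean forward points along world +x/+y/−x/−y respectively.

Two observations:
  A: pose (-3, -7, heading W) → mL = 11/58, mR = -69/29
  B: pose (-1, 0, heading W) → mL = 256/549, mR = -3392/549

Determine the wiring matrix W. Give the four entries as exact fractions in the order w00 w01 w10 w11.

obs A: pose=(-3,-7,W) → sL=1, sR=40/29, mL=11/58, mR=-69/29
obs B: pose=(-1,0,W) → sL=160/61, sR=32/9, mL=256/549, mR=-3392/549
sensor matrix S = [[1, 40/29], [160/61, 32/9]]; det S = -992/15921
solve [mL_A; mL_B] = S·[w00; w01] and [mR_A; mR_B] = S·[w10; w11]:
  w00 = -1/2, w01 = 1/2, w10 = -1, w11 = -1

-1/2 1/2 -1 -1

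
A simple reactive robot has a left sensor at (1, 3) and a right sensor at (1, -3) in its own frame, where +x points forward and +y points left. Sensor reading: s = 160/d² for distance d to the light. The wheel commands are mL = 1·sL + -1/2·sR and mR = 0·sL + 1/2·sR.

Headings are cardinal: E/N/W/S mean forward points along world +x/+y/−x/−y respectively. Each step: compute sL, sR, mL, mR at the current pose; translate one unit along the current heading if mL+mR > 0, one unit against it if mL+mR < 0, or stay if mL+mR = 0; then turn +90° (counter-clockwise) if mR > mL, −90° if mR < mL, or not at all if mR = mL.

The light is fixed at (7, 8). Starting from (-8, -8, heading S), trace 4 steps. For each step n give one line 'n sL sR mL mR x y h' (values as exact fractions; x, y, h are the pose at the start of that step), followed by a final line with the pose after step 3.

0 160/433 160/613 63440/265429 80/613 -8 -8 S
1 10/41 40/113 310/4633 20/113 -8 -9 W
2 160/493 32/137 14032/67541 16/137 -9 -9 S
3 16/73 80/257 1192/18761 40/257 -9 -10 W
final -10 -10 S

n=0: pose=(-8,-8,S); sL=160/433, sR=160/613; mL=63440/265429, mR=80/613; mL+mR=160/433 → advance +1; mR−mL=-28800/265429 → turn -1·90°
n=1: pose=(-8,-9,W); sL=10/41, sR=40/113; mL=310/4633, mR=20/113; mL+mR=10/41 → advance +1; mR−mL=510/4633 → turn +1·90°
n=2: pose=(-9,-9,S); sL=160/493, sR=32/137; mL=14032/67541, mR=16/137; mL+mR=160/493 → advance +1; mR−mL=-6144/67541 → turn -1·90°
n=3: pose=(-9,-10,W); sL=16/73, sR=80/257; mL=1192/18761, mR=40/257; mL+mR=16/73 → advance +1; mR−mL=1728/18761 → turn +1·90°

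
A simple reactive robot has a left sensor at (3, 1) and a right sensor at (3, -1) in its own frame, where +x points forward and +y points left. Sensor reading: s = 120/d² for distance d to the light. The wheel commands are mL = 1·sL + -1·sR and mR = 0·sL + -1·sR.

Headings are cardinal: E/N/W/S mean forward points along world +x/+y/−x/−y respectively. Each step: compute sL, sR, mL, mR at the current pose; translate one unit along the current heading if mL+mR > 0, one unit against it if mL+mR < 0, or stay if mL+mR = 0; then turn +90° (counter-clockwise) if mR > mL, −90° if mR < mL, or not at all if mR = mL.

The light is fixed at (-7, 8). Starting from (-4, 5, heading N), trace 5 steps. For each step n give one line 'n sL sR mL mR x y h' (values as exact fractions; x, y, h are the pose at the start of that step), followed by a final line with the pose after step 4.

0 30 15/2 45/2 -15/2 -4 5 N
1 120/37 8/3 64/111 -8/3 -4 6 E
2 60/17 60/13 -240/221 -60/13 -5 6 S
3 24 120 -96 -120 -5 7 W
4 15 6 9 -6 -4 7 N
final -4 8 E

n=0: pose=(-4,5,N); sL=30, sR=15/2; mL=45/2, mR=-15/2; mL+mR=15 → advance +1; mR−mL=-30 → turn -1·90°
n=1: pose=(-4,6,E); sL=120/37, sR=8/3; mL=64/111, mR=-8/3; mL+mR=-232/111 → advance -1; mR−mL=-120/37 → turn -1·90°
n=2: pose=(-5,6,S); sL=60/17, sR=60/13; mL=-240/221, mR=-60/13; mL+mR=-1260/221 → advance -1; mR−mL=-60/17 → turn -1·90°
n=3: pose=(-5,7,W); sL=24, sR=120; mL=-96, mR=-120; mL+mR=-216 → advance -1; mR−mL=-24 → turn -1·90°
n=4: pose=(-4,7,N); sL=15, sR=6; mL=9, mR=-6; mL+mR=3 → advance +1; mR−mL=-15 → turn -1·90°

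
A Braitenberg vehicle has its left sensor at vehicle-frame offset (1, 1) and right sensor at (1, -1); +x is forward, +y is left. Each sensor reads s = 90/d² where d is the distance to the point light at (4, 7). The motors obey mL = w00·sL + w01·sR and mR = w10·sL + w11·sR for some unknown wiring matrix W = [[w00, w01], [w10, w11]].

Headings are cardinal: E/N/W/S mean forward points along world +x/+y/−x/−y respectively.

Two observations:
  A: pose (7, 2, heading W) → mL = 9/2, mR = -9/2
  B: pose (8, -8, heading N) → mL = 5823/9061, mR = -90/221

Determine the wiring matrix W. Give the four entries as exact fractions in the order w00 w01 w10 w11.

1 1/2 0 -1

obs A: pose=(7,2,W) → sL=9/4, sR=9/2, mL=9/2, mR=-9/2
obs B: pose=(8,-8,N) → sL=18/41, sR=90/221, mL=5823/9061, mR=-90/221
sensor matrix S = [[9/4, 9/2], [18/41, 90/221]]; det S = -19197/18122
solve [mL_A; mL_B] = S·[w00; w01] and [mR_A; mR_B] = S·[w10; w11]:
  w00 = 1, w01 = 1/2, w10 = 0, w11 = -1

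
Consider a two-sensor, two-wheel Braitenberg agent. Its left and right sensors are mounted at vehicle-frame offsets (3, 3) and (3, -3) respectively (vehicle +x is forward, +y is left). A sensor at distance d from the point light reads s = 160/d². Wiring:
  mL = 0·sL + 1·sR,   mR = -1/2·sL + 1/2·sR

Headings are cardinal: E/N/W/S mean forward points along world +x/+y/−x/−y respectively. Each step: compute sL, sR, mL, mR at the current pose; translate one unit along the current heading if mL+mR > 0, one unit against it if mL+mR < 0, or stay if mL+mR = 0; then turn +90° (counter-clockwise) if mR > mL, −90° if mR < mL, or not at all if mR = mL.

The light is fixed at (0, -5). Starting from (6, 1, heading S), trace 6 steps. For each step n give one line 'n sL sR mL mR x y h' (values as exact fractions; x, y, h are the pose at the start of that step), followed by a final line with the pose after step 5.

0 16/9 80/9 80/9 32/9 6 1 S
1 160/13 160/73 160/73 -4800/949 6 0 W
2 2 40/41 40/41 -21/41 7 0 N
3 160/181 160/109 160/109 5760/19729 7 1 E
4 16/13 80/17 80/17 384/221 8 1 S
5 160/29 160/89 160/89 -4800/2581 8 0 W
final 9 0 N

n=0: pose=(6,1,S); sL=16/9, sR=80/9; mL=80/9, mR=32/9; mL+mR=112/9 → advance +1; mR−mL=-16/3 → turn -1·90°
n=1: pose=(6,0,W); sL=160/13, sR=160/73; mL=160/73, mR=-4800/949; mL+mR=-2720/949 → advance -1; mR−mL=-6880/949 → turn -1·90°
n=2: pose=(7,0,N); sL=2, sR=40/41; mL=40/41, mR=-21/41; mL+mR=19/41 → advance +1; mR−mL=-61/41 → turn -1·90°
n=3: pose=(7,1,E); sL=160/181, sR=160/109; mL=160/109, mR=5760/19729; mL+mR=34720/19729 → advance +1; mR−mL=-23200/19729 → turn -1·90°
n=4: pose=(8,1,S); sL=16/13, sR=80/17; mL=80/17, mR=384/221; mL+mR=1424/221 → advance +1; mR−mL=-656/221 → turn -1·90°
n=5: pose=(8,0,W); sL=160/29, sR=160/89; mL=160/89, mR=-4800/2581; mL+mR=-160/2581 → advance -1; mR−mL=-9440/2581 → turn -1·90°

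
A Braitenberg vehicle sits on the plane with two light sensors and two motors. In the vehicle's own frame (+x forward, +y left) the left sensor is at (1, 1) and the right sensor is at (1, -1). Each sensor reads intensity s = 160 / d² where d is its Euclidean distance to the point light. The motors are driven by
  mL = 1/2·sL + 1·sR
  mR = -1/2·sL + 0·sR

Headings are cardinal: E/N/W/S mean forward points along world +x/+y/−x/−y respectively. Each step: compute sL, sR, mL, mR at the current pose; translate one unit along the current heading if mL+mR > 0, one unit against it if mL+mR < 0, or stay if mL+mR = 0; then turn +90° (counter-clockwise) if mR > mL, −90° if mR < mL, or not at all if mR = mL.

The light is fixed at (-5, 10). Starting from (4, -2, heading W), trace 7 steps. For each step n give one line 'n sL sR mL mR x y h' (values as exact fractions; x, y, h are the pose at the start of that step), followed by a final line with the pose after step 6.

n=0: pose=(4,-2,W); sL=160/233, sR=32/37; mL=10416/8621, mR=-80/233; mL+mR=32/37 → advance +1; mR−mL=-13376/8621 → turn -1·90°
n=1: pose=(3,-2,N); sL=16/17, sR=80/101; mL=2168/1717, mR=-8/17; mL+mR=80/101 → advance +1; mR−mL=-2976/1717 → turn -1·90°
n=2: pose=(3,-1,E); sL=160/181, sR=32/45; mL=9392/8145, mR=-80/181; mL+mR=32/45 → advance +1; mR−mL=-12992/8145 → turn -1·90°
n=3: pose=(4,-1,S); sL=40/61, sR=10/13; mL=870/793, mR=-20/61; mL+mR=10/13 → advance +1; mR−mL=-1130/793 → turn -1·90°
n=4: pose=(4,-2,W); sL=160/233, sR=32/37; mL=10416/8621, mR=-80/233; mL+mR=32/37 → advance +1; mR−mL=-13376/8621 → turn -1·90°
n=5: pose=(3,-2,N); sL=16/17, sR=80/101; mL=2168/1717, mR=-8/17; mL+mR=80/101 → advance +1; mR−mL=-2976/1717 → turn -1·90°
n=6: pose=(3,-1,E); sL=160/181, sR=32/45; mL=9392/8145, mR=-80/181; mL+mR=32/45 → advance +1; mR−mL=-12992/8145 → turn -1·90°

0 160/233 32/37 10416/8621 -80/233 4 -2 W
1 16/17 80/101 2168/1717 -8/17 3 -2 N
2 160/181 32/45 9392/8145 -80/181 3 -1 E
3 40/61 10/13 870/793 -20/61 4 -1 S
4 160/233 32/37 10416/8621 -80/233 4 -2 W
5 16/17 80/101 2168/1717 -8/17 3 -2 N
6 160/181 32/45 9392/8145 -80/181 3 -1 E
final 4 -1 S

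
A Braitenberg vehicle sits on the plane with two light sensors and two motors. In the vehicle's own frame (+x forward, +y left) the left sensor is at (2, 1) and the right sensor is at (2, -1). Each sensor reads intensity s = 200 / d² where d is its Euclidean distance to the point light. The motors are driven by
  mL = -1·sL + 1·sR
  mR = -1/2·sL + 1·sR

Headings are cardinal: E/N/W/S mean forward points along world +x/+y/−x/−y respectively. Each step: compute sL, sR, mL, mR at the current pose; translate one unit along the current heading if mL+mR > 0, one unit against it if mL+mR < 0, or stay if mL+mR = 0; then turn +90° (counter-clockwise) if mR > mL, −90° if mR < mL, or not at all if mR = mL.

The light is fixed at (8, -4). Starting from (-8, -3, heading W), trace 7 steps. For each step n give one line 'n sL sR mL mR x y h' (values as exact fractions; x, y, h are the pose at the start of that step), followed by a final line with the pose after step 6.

n=0: pose=(-8,-3,W); sL=50/81, sR=25/41; mL=-25/3321, mR=1000/3321; mL+mR=325/1107 → advance +1; mR−mL=25/81 → turn +1·90°
n=1: pose=(-9,-3,S); sL=200/257, sR=8/13; mL=-544/3341, mR=756/3341; mL+mR=212/3341 → advance +1; mR−mL=100/257 → turn +1·90°
n=2: pose=(-9,-4,E); sL=100/113, sR=100/113; mL=0, mR=50/113; mL+mR=50/113 → advance +1; mR−mL=50/113 → turn +1·90°
n=3: pose=(-8,-4,N); sL=200/293, sR=200/229; mL=12800/67097, mR=35700/67097; mL+mR=48500/67097 → advance +1; mR−mL=100/293 → turn +1·90°
n=4: pose=(-8,-3,W); sL=50/81, sR=25/41; mL=-25/3321, mR=1000/3321; mL+mR=325/1107 → advance +1; mR−mL=25/81 → turn +1·90°
n=5: pose=(-9,-3,S); sL=200/257, sR=8/13; mL=-544/3341, mR=756/3341; mL+mR=212/3341 → advance +1; mR−mL=100/257 → turn +1·90°
n=6: pose=(-9,-4,E); sL=100/113, sR=100/113; mL=0, mR=50/113; mL+mR=50/113 → advance +1; mR−mL=50/113 → turn +1·90°

0 50/81 25/41 -25/3321 1000/3321 -8 -3 W
1 200/257 8/13 -544/3341 756/3341 -9 -3 S
2 100/113 100/113 0 50/113 -9 -4 E
3 200/293 200/229 12800/67097 35700/67097 -8 -4 N
4 50/81 25/41 -25/3321 1000/3321 -8 -3 W
5 200/257 8/13 -544/3341 756/3341 -9 -3 S
6 100/113 100/113 0 50/113 -9 -4 E
final -8 -4 N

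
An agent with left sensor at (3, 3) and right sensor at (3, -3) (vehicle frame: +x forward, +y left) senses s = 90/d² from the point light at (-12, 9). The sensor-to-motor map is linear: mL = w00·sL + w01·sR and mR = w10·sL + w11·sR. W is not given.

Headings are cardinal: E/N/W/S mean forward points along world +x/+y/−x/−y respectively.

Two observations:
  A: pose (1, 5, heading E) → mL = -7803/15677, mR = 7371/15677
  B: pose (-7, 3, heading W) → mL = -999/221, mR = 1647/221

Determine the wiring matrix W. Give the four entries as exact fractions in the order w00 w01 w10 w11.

obs A: pose=(1,5,E) → sL=90/257, sR=18/61, mL=-7803/15677, mR=7371/15677
obs B: pose=(-7,3,W) → sL=18/17, sR=90/13, mL=-999/221, mR=1647/221
sensor matrix S = [[90/257, 18/61], [18/17, 90/13]]; det S = 7317216/3464617
solve [mL_A; mL_B] = S·[w00; w01] and [mR_A; mR_B] = S·[w10; w11]:
  w00 = -1, w01 = -1/2, w10 = 1/2, w11 = 1

-1 -1/2 1/2 1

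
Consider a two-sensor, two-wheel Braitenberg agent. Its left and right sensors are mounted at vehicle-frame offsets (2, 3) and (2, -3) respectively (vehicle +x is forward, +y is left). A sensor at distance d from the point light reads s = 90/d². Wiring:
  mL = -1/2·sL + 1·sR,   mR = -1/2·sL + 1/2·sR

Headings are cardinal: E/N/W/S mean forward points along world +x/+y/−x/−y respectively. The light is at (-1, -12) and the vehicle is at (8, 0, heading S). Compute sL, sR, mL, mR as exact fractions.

left sensor world pos  = (11, -2); dL² = 244
right sensor world pos = (5, -2); dR² = 136
sL = 90/244 = 45/122
sR = 90/136 = 45/68
mL = -1/2·sL + 1·sR = 495/1037
mR = -1/2·sL + 1/2·sR = 1215/8296

45/122 45/68 495/1037 1215/8296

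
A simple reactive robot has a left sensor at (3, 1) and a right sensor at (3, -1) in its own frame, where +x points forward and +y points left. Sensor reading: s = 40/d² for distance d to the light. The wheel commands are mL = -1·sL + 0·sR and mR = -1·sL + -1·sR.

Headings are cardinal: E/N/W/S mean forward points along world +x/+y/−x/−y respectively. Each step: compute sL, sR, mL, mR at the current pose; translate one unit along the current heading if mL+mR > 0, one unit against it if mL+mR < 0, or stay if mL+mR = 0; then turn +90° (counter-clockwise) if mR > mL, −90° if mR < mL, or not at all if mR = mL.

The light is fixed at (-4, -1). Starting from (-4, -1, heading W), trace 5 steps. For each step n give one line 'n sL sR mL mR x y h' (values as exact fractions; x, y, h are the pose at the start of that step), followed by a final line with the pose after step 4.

n=0: pose=(-4,-1,W); sL=4, sR=4; mL=-4, mR=-8; mL+mR=-12 → advance -1; mR−mL=-4 → turn -1·90°
n=1: pose=(-3,-1,N); sL=40/9, sR=40/13; mL=-40/9, mR=-880/117; mL+mR=-1400/117 → advance -1; mR−mL=-40/13 → turn -1·90°
n=2: pose=(-3,-2,E); sL=5/2, sR=2; mL=-5/2, mR=-9/2; mL+mR=-7 → advance -1; mR−mL=-2 → turn -1·90°
n=3: pose=(-4,-2,S); sL=40/17, sR=40/17; mL=-40/17, mR=-80/17; mL+mR=-120/17 → advance -1; mR−mL=-40/17 → turn -1·90°
n=4: pose=(-4,-1,W); sL=4, sR=4; mL=-4, mR=-8; mL+mR=-12 → advance -1; mR−mL=-4 → turn -1·90°

0 4 4 -4 -8 -4 -1 W
1 40/9 40/13 -40/9 -880/117 -3 -1 N
2 5/2 2 -5/2 -9/2 -3 -2 E
3 40/17 40/17 -40/17 -80/17 -4 -2 S
4 4 4 -4 -8 -4 -1 W
final -3 -1 N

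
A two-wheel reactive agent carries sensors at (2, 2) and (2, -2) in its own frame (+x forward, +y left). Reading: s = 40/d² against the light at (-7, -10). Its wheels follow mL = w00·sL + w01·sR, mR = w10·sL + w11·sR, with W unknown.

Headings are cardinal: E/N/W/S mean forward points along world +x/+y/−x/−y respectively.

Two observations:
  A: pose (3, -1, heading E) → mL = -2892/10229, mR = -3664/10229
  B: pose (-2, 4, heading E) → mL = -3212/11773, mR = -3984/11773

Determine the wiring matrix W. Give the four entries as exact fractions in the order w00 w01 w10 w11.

obs A: pose=(3,-1,E) → sL=8/53, sR=40/193, mL=-2892/10229, mR=-3664/10229
obs B: pose=(-2,4,E) → sL=8/61, sR=40/193, mL=-3212/11773, mR=-3984/11773
sensor matrix S = [[8/53, 40/193], [8/61, 40/193]]; det S = 2560/623969
solve [mL_A; mL_B] = S·[w00; w01] and [mR_A; mR_B] = S·[w10; w11]:
  w00 = -1/2, w01 = -1, w10 = -1, w11 = -1

-1/2 -1 -1 -1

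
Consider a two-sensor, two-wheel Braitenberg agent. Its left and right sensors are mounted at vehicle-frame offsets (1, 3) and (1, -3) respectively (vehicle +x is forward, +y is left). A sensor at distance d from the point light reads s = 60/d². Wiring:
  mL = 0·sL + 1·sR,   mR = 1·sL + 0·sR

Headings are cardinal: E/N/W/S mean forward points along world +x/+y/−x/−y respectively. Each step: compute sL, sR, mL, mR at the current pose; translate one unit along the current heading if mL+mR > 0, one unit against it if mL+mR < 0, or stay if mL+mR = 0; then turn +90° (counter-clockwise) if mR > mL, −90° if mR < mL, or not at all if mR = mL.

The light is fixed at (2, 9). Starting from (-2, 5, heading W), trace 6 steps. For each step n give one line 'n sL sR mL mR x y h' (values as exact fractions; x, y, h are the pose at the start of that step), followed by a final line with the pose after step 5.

n=0: pose=(-2,5,W); sL=30/37, sR=30/13; mL=30/13, mR=30/37; mL+mR=1500/481 → advance +1; mR−mL=-720/481 → turn -1·90°
n=1: pose=(-3,5,N); sL=60/73, sR=60/13; mL=60/13, mR=60/73; mL+mR=5160/949 → advance +1; mR−mL=-3600/949 → turn -1·90°
n=2: pose=(-3,6,E); sL=15/4, sR=15/13; mL=15/13, mR=15/4; mL+mR=255/52 → advance +1; mR−mL=135/52 → turn +1·90°
n=3: pose=(-2,6,N); sL=60/53, sR=12; mL=12, mR=60/53; mL+mR=696/53 → advance +1; mR−mL=-576/53 → turn -1·90°
n=4: pose=(-2,7,E); sL=6, sR=30/17; mL=30/17, mR=6; mL+mR=132/17 → advance +1; mR−mL=72/17 → turn +1·90°
n=5: pose=(-1,7,N); sL=60/37, sR=60; mL=60, mR=60/37; mL+mR=2280/37 → advance +1; mR−mL=-2160/37 → turn -1·90°

0 30/37 30/13 30/13 30/37 -2 5 W
1 60/73 60/13 60/13 60/73 -3 5 N
2 15/4 15/13 15/13 15/4 -3 6 E
3 60/53 12 12 60/53 -2 6 N
4 6 30/17 30/17 6 -2 7 E
5 60/37 60 60 60/37 -1 7 N
final -1 8 E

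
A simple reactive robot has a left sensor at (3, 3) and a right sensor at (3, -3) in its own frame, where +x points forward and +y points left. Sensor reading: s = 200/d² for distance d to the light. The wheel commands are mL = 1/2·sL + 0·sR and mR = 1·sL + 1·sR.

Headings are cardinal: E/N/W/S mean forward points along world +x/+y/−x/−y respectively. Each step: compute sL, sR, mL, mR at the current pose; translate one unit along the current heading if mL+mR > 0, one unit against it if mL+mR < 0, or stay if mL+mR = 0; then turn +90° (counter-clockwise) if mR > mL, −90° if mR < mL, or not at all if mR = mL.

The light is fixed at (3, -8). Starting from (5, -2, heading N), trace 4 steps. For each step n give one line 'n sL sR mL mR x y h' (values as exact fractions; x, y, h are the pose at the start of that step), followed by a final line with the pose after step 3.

0 100/41 100/53 50/41 9400/2173 5 -2 N
1 200/17 200/101 100/17 23600/1717 5 -1 W
2 25/4 10 25/8 65/4 4 -1 S
3 200/97 8 100/97 976/97 4 -2 E
final 5 -2 N

n=0: pose=(5,-2,N); sL=100/41, sR=100/53; mL=50/41, mR=9400/2173; mL+mR=12050/2173 → advance +1; mR−mL=6750/2173 → turn +1·90°
n=1: pose=(5,-1,W); sL=200/17, sR=200/101; mL=100/17, mR=23600/1717; mL+mR=33700/1717 → advance +1; mR−mL=13500/1717 → turn +1·90°
n=2: pose=(4,-1,S); sL=25/4, sR=10; mL=25/8, mR=65/4; mL+mR=155/8 → advance +1; mR−mL=105/8 → turn +1·90°
n=3: pose=(4,-2,E); sL=200/97, sR=8; mL=100/97, mR=976/97; mL+mR=1076/97 → advance +1; mR−mL=876/97 → turn +1·90°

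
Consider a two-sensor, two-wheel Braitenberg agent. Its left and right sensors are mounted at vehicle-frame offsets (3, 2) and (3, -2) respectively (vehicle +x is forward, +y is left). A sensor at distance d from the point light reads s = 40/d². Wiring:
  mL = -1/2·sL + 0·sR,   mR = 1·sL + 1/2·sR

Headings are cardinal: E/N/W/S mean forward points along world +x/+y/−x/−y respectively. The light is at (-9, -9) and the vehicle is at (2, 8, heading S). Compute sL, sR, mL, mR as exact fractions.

8/73 40/277 -4/73 3676/20221

left sensor world pos  = (4, 5); dL² = 365
right sensor world pos = (0, 5); dR² = 277
sL = 40/365 = 8/73
sR = 40/277 = 40/277
mL = -1/2·sL + 0·sR = -4/73
mR = 1·sL + 1/2·sR = 3676/20221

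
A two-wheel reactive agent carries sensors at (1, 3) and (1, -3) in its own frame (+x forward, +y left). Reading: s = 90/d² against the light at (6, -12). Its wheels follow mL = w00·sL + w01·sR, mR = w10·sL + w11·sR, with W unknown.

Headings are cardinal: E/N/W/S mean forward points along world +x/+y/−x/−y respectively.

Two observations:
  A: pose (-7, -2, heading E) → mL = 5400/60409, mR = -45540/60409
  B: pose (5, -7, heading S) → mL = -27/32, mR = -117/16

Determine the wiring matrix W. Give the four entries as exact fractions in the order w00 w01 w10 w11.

-1/2 1/2 -1 -1

obs A: pose=(-7,-2,E) → sL=90/313, sR=90/193, mL=5400/60409, mR=-45540/60409
obs B: pose=(5,-7,S) → sL=9/2, sR=45/16, mL=-27/32, mR=-117/16
sensor matrix S = [[90/313, 90/193], [9/2, 45/16]]; det S = -623295/483272
solve [mL_A; mL_B] = S·[w00; w01] and [mR_A; mR_B] = S·[w10; w11]:
  w00 = -1/2, w01 = 1/2, w10 = -1, w11 = -1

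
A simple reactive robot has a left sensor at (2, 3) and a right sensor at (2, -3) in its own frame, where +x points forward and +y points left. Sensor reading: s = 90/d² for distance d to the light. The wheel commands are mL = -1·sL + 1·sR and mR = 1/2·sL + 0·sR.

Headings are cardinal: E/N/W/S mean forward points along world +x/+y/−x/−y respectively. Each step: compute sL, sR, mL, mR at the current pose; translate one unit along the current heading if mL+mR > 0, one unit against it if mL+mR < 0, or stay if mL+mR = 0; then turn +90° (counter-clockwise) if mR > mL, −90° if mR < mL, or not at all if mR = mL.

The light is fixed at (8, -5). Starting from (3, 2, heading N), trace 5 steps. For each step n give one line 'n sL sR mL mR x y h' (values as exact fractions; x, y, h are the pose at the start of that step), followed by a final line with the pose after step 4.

n=0: pose=(3,2,N); sL=18/29, sR=18/17; mL=216/493, mR=9/29; mL+mR=369/493 → advance +1; mR−mL=-63/493 → turn -1·90°
n=1: pose=(3,3,E); sL=9/13, sR=45/17; mL=432/221, mR=9/26; mL+mR=1017/442 → advance +1; mR−mL=-711/442 → turn -1·90°
n=2: pose=(4,3,S); sL=90/37, sR=18/17; mL=-864/629, mR=45/37; mL+mR=-99/629 → advance -1; mR−mL=1629/629 → turn +1·90°
n=3: pose=(4,4,E); sL=45/74, sR=9/4; mL=243/148, mR=45/148; mL+mR=72/37 → advance +1; mR−mL=-99/74 → turn -1·90°
n=4: pose=(5,4,S); sL=90/49, sR=18/17; mL=-648/833, mR=45/49; mL+mR=117/833 → advance +1; mR−mL=1413/833 → turn +1·90°

0 18/29 18/17 216/493 9/29 3 2 N
1 9/13 45/17 432/221 9/26 3 3 E
2 90/37 18/17 -864/629 45/37 4 3 S
3 45/74 9/4 243/148 45/148 4 4 E
4 90/49 18/17 -648/833 45/49 5 4 S
final 5 3 E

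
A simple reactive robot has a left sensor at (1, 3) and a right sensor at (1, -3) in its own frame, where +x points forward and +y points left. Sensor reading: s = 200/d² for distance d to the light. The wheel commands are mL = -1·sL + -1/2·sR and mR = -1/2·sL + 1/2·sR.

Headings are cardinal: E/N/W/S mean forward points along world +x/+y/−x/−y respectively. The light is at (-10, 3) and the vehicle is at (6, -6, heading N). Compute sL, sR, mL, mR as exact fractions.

200/233 8/17 -4332/3961 -768/3961

left sensor world pos  = (3, -5); dL² = 233
right sensor world pos = (9, -5); dR² = 425
sL = 200/233 = 200/233
sR = 200/425 = 8/17
mL = -1·sL + -1/2·sR = -4332/3961
mR = -1/2·sL + 1/2·sR = -768/3961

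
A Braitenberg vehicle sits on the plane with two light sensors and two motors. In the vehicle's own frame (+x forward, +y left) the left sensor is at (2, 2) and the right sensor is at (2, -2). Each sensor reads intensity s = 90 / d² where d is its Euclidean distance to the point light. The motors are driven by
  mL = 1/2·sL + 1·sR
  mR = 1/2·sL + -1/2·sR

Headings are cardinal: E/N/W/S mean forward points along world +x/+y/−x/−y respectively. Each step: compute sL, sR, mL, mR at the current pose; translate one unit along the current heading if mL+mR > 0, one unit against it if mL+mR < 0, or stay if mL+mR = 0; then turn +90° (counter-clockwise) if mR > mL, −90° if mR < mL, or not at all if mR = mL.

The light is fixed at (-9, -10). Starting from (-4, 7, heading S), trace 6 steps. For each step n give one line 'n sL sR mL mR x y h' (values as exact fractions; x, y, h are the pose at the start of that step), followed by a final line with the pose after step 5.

0 45/137 5/13 1955/3562 -50/1781 -4 7 S
1 18/41 10/37 743/1517 128/1517 -4 6 W
2 45/164 1/4 127/328 1/82 -5 6 N
3 90/397 10/29 5275/11513 -680/11513 -5 7 E
4 45/137 5/13 1955/3562 -50/1781 -4 7 S
5 18/41 10/37 743/1517 128/1517 -4 6 W
final -5 6 N

n=0: pose=(-4,7,S); sL=45/137, sR=5/13; mL=1955/3562, mR=-50/1781; mL+mR=1855/3562 → advance +1; mR−mL=-15/26 → turn -1·90°
n=1: pose=(-4,6,W); sL=18/41, sR=10/37; mL=743/1517, mR=128/1517; mL+mR=871/1517 → advance +1; mR−mL=-15/37 → turn -1·90°
n=2: pose=(-5,6,N); sL=45/164, sR=1/4; mL=127/328, mR=1/82; mL+mR=131/328 → advance +1; mR−mL=-3/8 → turn -1·90°
n=3: pose=(-5,7,E); sL=90/397, sR=10/29; mL=5275/11513, mR=-680/11513; mL+mR=4595/11513 → advance +1; mR−mL=-15/29 → turn -1·90°
n=4: pose=(-4,7,S); sL=45/137, sR=5/13; mL=1955/3562, mR=-50/1781; mL+mR=1855/3562 → advance +1; mR−mL=-15/26 → turn -1·90°
n=5: pose=(-4,6,W); sL=18/41, sR=10/37; mL=743/1517, mR=128/1517; mL+mR=871/1517 → advance +1; mR−mL=-15/37 → turn -1·90°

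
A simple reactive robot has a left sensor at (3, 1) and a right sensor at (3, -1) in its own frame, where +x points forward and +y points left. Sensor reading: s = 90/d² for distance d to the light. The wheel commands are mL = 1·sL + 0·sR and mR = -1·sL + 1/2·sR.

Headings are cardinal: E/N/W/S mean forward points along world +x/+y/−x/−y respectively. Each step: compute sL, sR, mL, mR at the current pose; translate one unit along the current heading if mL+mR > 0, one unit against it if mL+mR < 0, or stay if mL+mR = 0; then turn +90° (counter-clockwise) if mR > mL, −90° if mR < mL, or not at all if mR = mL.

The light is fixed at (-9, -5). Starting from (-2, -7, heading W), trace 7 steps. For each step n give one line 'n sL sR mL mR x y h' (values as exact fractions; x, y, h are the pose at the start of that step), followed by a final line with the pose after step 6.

0 18/5 90/17 18/5 -81/85 -2 -7 W
1 45/13 9/5 45/13 -333/130 -3 -7 N
2 10/9 18/17 10/9 -89/153 -3 -6 E
3 9/8 45/26 9/8 -27/104 -2 -6 S
4 18/5 90/17 18/5 -81/85 -2 -7 W
5 45/13 9/5 45/13 -333/130 -3 -7 N
6 10/9 18/17 10/9 -89/153 -3 -6 E
final -2 -6 S

n=0: pose=(-2,-7,W); sL=18/5, sR=90/17; mL=18/5, mR=-81/85; mL+mR=45/17 → advance +1; mR−mL=-387/85 → turn -1·90°
n=1: pose=(-3,-7,N); sL=45/13, sR=9/5; mL=45/13, mR=-333/130; mL+mR=9/10 → advance +1; mR−mL=-783/130 → turn -1·90°
n=2: pose=(-3,-6,E); sL=10/9, sR=18/17; mL=10/9, mR=-89/153; mL+mR=9/17 → advance +1; mR−mL=-259/153 → turn -1·90°
n=3: pose=(-2,-6,S); sL=9/8, sR=45/26; mL=9/8, mR=-27/104; mL+mR=45/52 → advance +1; mR−mL=-18/13 → turn -1·90°
n=4: pose=(-2,-7,W); sL=18/5, sR=90/17; mL=18/5, mR=-81/85; mL+mR=45/17 → advance +1; mR−mL=-387/85 → turn -1·90°
n=5: pose=(-3,-7,N); sL=45/13, sR=9/5; mL=45/13, mR=-333/130; mL+mR=9/10 → advance +1; mR−mL=-783/130 → turn -1·90°
n=6: pose=(-3,-6,E); sL=10/9, sR=18/17; mL=10/9, mR=-89/153; mL+mR=9/17 → advance +1; mR−mL=-259/153 → turn -1·90°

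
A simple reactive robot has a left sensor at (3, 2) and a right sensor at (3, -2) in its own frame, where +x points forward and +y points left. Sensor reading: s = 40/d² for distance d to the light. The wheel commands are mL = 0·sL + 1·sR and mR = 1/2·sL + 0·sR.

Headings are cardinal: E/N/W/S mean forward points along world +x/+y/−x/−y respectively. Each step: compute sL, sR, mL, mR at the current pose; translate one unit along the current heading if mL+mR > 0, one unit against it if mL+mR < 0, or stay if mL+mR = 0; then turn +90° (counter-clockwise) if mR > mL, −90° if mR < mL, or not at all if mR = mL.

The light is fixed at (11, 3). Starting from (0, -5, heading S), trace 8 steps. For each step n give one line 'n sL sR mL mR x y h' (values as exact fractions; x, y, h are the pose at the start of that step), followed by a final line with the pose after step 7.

n=0: pose=(0,-5,S); sL=20/101, sR=4/29; mL=4/29, mR=10/101; mL+mR=694/2929 → advance +1; mR−mL=-114/2929 → turn -1·90°
n=1: pose=(0,-6,W); sL=40/317, sR=8/49; mL=8/49, mR=20/317; mL+mR=3516/15533 → advance +1; mR−mL=-1556/15533 → turn -1·90°
n=2: pose=(-1,-6,N); sL=5/29, sR=5/17; mL=5/17, mR=5/58; mL+mR=375/986 → advance +1; mR−mL=-205/986 → turn -1·90°
n=3: pose=(-1,-5,E); sL=40/117, sR=40/181; mL=40/181, mR=20/117; mL+mR=8300/21177 → advance +1; mR−mL=-1060/21177 → turn -1·90°
n=4: pose=(0,-5,S); sL=20/101, sR=4/29; mL=4/29, mR=10/101; mL+mR=694/2929 → advance +1; mR−mL=-114/2929 → turn -1·90°
n=5: pose=(0,-6,W); sL=40/317, sR=8/49; mL=8/49, mR=20/317; mL+mR=3516/15533 → advance +1; mR−mL=-1556/15533 → turn -1·90°
n=6: pose=(-1,-6,N); sL=5/29, sR=5/17; mL=5/17, mR=5/58; mL+mR=375/986 → advance +1; mR−mL=-205/986 → turn -1·90°
n=7: pose=(-1,-5,E); sL=40/117, sR=40/181; mL=40/181, mR=20/117; mL+mR=8300/21177 → advance +1; mR−mL=-1060/21177 → turn -1·90°

0 20/101 4/29 4/29 10/101 0 -5 S
1 40/317 8/49 8/49 20/317 0 -6 W
2 5/29 5/17 5/17 5/58 -1 -6 N
3 40/117 40/181 40/181 20/117 -1 -5 E
4 20/101 4/29 4/29 10/101 0 -5 S
5 40/317 8/49 8/49 20/317 0 -6 W
6 5/29 5/17 5/17 5/58 -1 -6 N
7 40/117 40/181 40/181 20/117 -1 -5 E
final 0 -5 S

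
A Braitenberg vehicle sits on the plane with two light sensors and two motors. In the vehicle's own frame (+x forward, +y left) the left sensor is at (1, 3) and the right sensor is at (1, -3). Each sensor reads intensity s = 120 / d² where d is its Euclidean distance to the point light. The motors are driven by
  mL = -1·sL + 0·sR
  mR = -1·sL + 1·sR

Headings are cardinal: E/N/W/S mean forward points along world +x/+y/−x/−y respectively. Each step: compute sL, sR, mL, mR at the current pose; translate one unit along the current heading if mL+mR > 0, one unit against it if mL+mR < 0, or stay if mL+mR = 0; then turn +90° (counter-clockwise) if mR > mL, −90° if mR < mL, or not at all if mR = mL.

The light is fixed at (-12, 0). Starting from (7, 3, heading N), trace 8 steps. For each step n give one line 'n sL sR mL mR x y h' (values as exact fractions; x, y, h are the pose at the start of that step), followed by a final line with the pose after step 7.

0 15/34 6/25 -15/34 -171/850 7 3 N
1 24/65 120/349 -24/65 -576/22685 7 2 W
2 12/53 12/29 -12/53 288/1537 8 2 S
3 40/159 40/147 -40/159 160/7791 8 3 E
4 15/34 6/25 -15/34 -171/850 7 3 N
5 24/65 120/349 -24/65 -576/22685 7 2 W
6 12/53 12/29 -12/53 288/1537 8 2 S
7 40/159 40/147 -40/159 160/7791 8 3 E
final 7 3 N

n=0: pose=(7,3,N); sL=15/34, sR=6/25; mL=-15/34, mR=-171/850; mL+mR=-273/425 → advance -1; mR−mL=6/25 → turn +1·90°
n=1: pose=(7,2,W); sL=24/65, sR=120/349; mL=-24/65, mR=-576/22685; mL+mR=-8952/22685 → advance -1; mR−mL=120/349 → turn +1·90°
n=2: pose=(8,2,S); sL=12/53, sR=12/29; mL=-12/53, mR=288/1537; mL+mR=-60/1537 → advance -1; mR−mL=12/29 → turn +1·90°
n=3: pose=(8,3,E); sL=40/159, sR=40/147; mL=-40/159, mR=160/7791; mL+mR=-600/2597 → advance -1; mR−mL=40/147 → turn +1·90°
n=4: pose=(7,3,N); sL=15/34, sR=6/25; mL=-15/34, mR=-171/850; mL+mR=-273/425 → advance -1; mR−mL=6/25 → turn +1·90°
n=5: pose=(7,2,W); sL=24/65, sR=120/349; mL=-24/65, mR=-576/22685; mL+mR=-8952/22685 → advance -1; mR−mL=120/349 → turn +1·90°
n=6: pose=(8,2,S); sL=12/53, sR=12/29; mL=-12/53, mR=288/1537; mL+mR=-60/1537 → advance -1; mR−mL=12/29 → turn +1·90°
n=7: pose=(8,3,E); sL=40/159, sR=40/147; mL=-40/159, mR=160/7791; mL+mR=-600/2597 → advance -1; mR−mL=40/147 → turn +1·90°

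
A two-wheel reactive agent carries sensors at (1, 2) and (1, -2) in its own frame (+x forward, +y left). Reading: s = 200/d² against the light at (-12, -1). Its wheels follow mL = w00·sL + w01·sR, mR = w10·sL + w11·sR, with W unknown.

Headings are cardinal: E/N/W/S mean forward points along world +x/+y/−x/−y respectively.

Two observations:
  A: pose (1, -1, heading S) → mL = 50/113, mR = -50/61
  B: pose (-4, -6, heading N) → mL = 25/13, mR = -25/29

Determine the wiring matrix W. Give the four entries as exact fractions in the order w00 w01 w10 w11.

1/2 0 0 -1/2

obs A: pose=(1,-1,S) → sL=100/113, sR=100/61, mL=50/113, mR=-50/61
obs B: pose=(-4,-6,N) → sL=50/13, sR=50/29, mL=25/13, mR=-25/29
sensor matrix S = [[100/113, 100/61], [50/13, 50/29]]; det S = -12420000/2598661
solve [mL_A; mL_B] = S·[w00; w01] and [mR_A; mR_B] = S·[w10; w11]:
  w00 = 1/2, w01 = 0, w10 = 0, w11 = -1/2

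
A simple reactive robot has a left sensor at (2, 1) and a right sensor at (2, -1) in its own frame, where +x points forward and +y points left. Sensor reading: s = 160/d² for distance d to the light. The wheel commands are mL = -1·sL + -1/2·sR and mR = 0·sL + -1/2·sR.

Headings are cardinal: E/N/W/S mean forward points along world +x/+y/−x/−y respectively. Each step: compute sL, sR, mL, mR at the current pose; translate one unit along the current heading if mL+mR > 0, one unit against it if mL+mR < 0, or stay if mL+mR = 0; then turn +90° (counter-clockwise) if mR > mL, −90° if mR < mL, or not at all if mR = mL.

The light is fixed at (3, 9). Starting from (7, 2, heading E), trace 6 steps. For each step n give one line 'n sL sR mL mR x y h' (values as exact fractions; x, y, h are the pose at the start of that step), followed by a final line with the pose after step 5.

n=0: pose=(7,2,E); sL=20/9, sR=8/5; mL=-136/45, mR=-4/5; mL+mR=-172/45 → advance -1; mR−mL=20/9 → turn +1·90°
n=1: pose=(6,2,N); sL=160/29, sR=160/41; mL=-8880/1189, mR=-80/41; mL+mR=-11200/1189 → advance -1; mR−mL=160/29 → turn +1·90°
n=2: pose=(6,1,W); sL=80/41, sR=16/5; mL=-728/205, mR=-8/5; mL+mR=-1056/205 → advance -1; mR−mL=80/41 → turn +1·90°
n=3: pose=(7,1,S); sL=32/25, sR=160/109; mL=-5488/2725, mR=-80/109; mL+mR=-7488/2725 → advance -1; mR−mL=32/25 → turn +1·90°
n=4: pose=(7,2,E); sL=20/9, sR=8/5; mL=-136/45, mR=-4/5; mL+mR=-172/45 → advance -1; mR−mL=20/9 → turn +1·90°
n=5: pose=(6,2,N); sL=160/29, sR=160/41; mL=-8880/1189, mR=-80/41; mL+mR=-11200/1189 → advance -1; mR−mL=160/29 → turn +1·90°

0 20/9 8/5 -136/45 -4/5 7 2 E
1 160/29 160/41 -8880/1189 -80/41 6 2 N
2 80/41 16/5 -728/205 -8/5 6 1 W
3 32/25 160/109 -5488/2725 -80/109 7 1 S
4 20/9 8/5 -136/45 -4/5 7 2 E
5 160/29 160/41 -8880/1189 -80/41 6 2 N
final 6 1 W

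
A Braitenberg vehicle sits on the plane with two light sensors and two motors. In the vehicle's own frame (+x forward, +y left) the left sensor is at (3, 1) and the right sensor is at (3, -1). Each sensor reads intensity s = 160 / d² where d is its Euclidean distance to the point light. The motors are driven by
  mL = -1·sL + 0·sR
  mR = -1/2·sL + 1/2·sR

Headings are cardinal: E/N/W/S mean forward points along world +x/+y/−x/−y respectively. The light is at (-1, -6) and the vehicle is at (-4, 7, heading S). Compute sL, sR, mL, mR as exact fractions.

20/13 40/29 -20/13 -30/377

left sensor world pos  = (-3, 4); dL² = 104
right sensor world pos = (-5, 4); dR² = 116
sL = 160/104 = 20/13
sR = 160/116 = 40/29
mL = -1·sL + 0·sR = -20/13
mR = -1/2·sL + 1/2·sR = -30/377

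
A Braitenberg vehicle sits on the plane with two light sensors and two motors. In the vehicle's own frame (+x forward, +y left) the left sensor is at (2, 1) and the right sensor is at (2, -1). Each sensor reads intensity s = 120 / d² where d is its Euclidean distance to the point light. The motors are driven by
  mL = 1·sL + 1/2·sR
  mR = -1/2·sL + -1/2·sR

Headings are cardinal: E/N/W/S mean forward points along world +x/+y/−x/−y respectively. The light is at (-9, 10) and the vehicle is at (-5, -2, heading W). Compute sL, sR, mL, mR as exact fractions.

120/173 24/25 5076/4325 -3576/4325

left sensor world pos  = (-7, -3); dL² = 173
right sensor world pos = (-7, -1); dR² = 125
sL = 120/173 = 120/173
sR = 120/125 = 24/25
mL = 1·sL + 1/2·sR = 5076/4325
mR = -1/2·sL + -1/2·sR = -3576/4325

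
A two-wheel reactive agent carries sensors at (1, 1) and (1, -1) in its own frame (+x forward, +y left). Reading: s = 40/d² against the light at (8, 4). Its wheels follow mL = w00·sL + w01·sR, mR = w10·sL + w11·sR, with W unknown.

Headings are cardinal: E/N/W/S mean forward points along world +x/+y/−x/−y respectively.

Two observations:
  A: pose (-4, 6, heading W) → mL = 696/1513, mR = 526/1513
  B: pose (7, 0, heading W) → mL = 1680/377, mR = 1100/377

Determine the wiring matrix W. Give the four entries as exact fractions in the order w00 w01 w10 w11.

obs A: pose=(-4,6,W) → sL=4/17, sR=20/89, mL=696/1513, mR=526/1513
obs B: pose=(7,0,W) → sL=40/29, sR=40/13, mL=1680/377, mR=1100/377
sensor matrix S = [[4/17, 20/89], [40/29, 40/13]]; det S = 236160/570401
solve [mL_A; mL_B] = S·[w00; w01] and [mR_A; mR_B] = S·[w10; w11]:
  w00 = 1, w01 = 1, w10 = 1, w11 = 1/2

1 1 1 1/2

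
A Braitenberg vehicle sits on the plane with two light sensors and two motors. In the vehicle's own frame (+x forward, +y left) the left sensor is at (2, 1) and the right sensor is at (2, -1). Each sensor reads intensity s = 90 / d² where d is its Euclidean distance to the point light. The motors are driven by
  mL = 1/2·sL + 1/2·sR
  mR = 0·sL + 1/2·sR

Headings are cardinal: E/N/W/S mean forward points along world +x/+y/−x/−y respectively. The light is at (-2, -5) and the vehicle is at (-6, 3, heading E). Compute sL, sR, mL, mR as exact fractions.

18/17 90/53 1242/901 45/53

left sensor world pos  = (-4, 4); dL² = 85
right sensor world pos = (-4, 2); dR² = 53
sL = 90/85 = 18/17
sR = 90/53 = 90/53
mL = 1/2·sL + 1/2·sR = 1242/901
mR = 0·sL + 1/2·sR = 45/53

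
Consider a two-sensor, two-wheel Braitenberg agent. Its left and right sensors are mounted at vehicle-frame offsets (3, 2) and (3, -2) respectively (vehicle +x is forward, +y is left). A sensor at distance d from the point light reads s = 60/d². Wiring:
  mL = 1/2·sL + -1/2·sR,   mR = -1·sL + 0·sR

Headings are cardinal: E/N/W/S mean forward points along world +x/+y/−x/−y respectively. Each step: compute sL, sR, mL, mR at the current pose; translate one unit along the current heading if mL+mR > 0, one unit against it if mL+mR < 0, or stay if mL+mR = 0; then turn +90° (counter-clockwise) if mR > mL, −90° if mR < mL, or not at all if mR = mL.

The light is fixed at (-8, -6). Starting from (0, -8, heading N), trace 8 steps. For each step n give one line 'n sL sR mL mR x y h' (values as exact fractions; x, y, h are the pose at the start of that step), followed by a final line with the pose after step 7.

0 60/37 60/101 1920/3737 -60/37 0 -8 N
1 30/61 30/73 180/4453 -30/61 0 -9 E
2 20/39 60/61 -560/2379 -20/39 -1 -9 S
3 15/8 15/4 -15/16 -15/8 -1 -8 W
4 60/37 60/101 1920/3737 -60/37 0 -8 N
5 30/61 30/73 180/4453 -30/61 0 -9 E
6 20/39 60/61 -560/2379 -20/39 -1 -9 S
7 15/8 15/4 -15/16 -15/8 -1 -8 W
final 0 -8 N

n=0: pose=(0,-8,N); sL=60/37, sR=60/101; mL=1920/3737, mR=-60/37; mL+mR=-4140/3737 → advance -1; mR−mL=-7980/3737 → turn -1·90°
n=1: pose=(0,-9,E); sL=30/61, sR=30/73; mL=180/4453, mR=-30/61; mL+mR=-2010/4453 → advance -1; mR−mL=-2370/4453 → turn -1·90°
n=2: pose=(-1,-9,S); sL=20/39, sR=60/61; mL=-560/2379, mR=-20/39; mL+mR=-1780/2379 → advance -1; mR−mL=-220/793 → turn -1·90°
n=3: pose=(-1,-8,W); sL=15/8, sR=15/4; mL=-15/16, mR=-15/8; mL+mR=-45/16 → advance -1; mR−mL=-15/16 → turn -1·90°
n=4: pose=(0,-8,N); sL=60/37, sR=60/101; mL=1920/3737, mR=-60/37; mL+mR=-4140/3737 → advance -1; mR−mL=-7980/3737 → turn -1·90°
n=5: pose=(0,-9,E); sL=30/61, sR=30/73; mL=180/4453, mR=-30/61; mL+mR=-2010/4453 → advance -1; mR−mL=-2370/4453 → turn -1·90°
n=6: pose=(-1,-9,S); sL=20/39, sR=60/61; mL=-560/2379, mR=-20/39; mL+mR=-1780/2379 → advance -1; mR−mL=-220/793 → turn -1·90°
n=7: pose=(-1,-8,W); sL=15/8, sR=15/4; mL=-15/16, mR=-15/8; mL+mR=-45/16 → advance -1; mR−mL=-15/16 → turn -1·90°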